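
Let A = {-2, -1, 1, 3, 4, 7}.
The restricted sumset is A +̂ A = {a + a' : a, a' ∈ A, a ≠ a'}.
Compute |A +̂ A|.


Restricted sumset: A +̂ A = {a + a' : a ∈ A, a' ∈ A, a ≠ a'}.
Equivalently, take A + A and drop any sum 2a that is achievable ONLY as a + a for a ∈ A (i.e. sums representable only with equal summands).
Enumerate pairs (a, a') with a < a' (symmetric, so each unordered pair gives one sum; this covers all a ≠ a'):
  -2 + -1 = -3
  -2 + 1 = -1
  -2 + 3 = 1
  -2 + 4 = 2
  -2 + 7 = 5
  -1 + 1 = 0
  -1 + 3 = 2
  -1 + 4 = 3
  -1 + 7 = 6
  1 + 3 = 4
  1 + 4 = 5
  1 + 7 = 8
  3 + 4 = 7
  3 + 7 = 10
  4 + 7 = 11
Collected distinct sums: {-3, -1, 0, 1, 2, 3, 4, 5, 6, 7, 8, 10, 11}
|A +̂ A| = 13
(Reference bound: |A +̂ A| ≥ 2|A| - 3 for |A| ≥ 2, with |A| = 6 giving ≥ 9.)

|A +̂ A| = 13


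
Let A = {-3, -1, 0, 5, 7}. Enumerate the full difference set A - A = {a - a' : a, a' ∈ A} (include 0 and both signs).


A - A = {a - a' : a, a' ∈ A}.
Compute a - a' for each ordered pair (a, a'):
a = -3: -3--3=0, -3--1=-2, -3-0=-3, -3-5=-8, -3-7=-10
a = -1: -1--3=2, -1--1=0, -1-0=-1, -1-5=-6, -1-7=-8
a = 0: 0--3=3, 0--1=1, 0-0=0, 0-5=-5, 0-7=-7
a = 5: 5--3=8, 5--1=6, 5-0=5, 5-5=0, 5-7=-2
a = 7: 7--3=10, 7--1=8, 7-0=7, 7-5=2, 7-7=0
Collecting distinct values (and noting 0 appears from a-a):
A - A = {-10, -8, -7, -6, -5, -3, -2, -1, 0, 1, 2, 3, 5, 6, 7, 8, 10}
|A - A| = 17

A - A = {-10, -8, -7, -6, -5, -3, -2, -1, 0, 1, 2, 3, 5, 6, 7, 8, 10}


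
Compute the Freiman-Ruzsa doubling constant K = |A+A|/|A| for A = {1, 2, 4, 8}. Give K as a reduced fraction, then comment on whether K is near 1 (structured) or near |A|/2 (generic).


|A| = 4.
Compute A + A by enumerating all 16 pairs.
A + A = {2, 3, 4, 5, 6, 8, 9, 10, 12, 16}, so |A + A| = 10.
K = |A + A| / |A| = 10/4 = 5/2 ≈ 2.5000.
Reference: AP of size 4 gives K = 7/4 ≈ 1.7500; a fully generic set of size 4 gives K ≈ 2.5000.

|A| = 4, |A + A| = 10, K = 10/4 = 5/2.


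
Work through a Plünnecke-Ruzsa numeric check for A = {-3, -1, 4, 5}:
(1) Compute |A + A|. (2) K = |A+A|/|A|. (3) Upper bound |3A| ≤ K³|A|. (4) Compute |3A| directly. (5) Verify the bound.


|A| = 4.
Step 1: Compute A + A by enumerating all 16 pairs.
A + A = {-6, -4, -2, 1, 2, 3, 4, 8, 9, 10}, so |A + A| = 10.
Step 2: Doubling constant K = |A + A|/|A| = 10/4 = 10/4 ≈ 2.5000.
Step 3: Plünnecke-Ruzsa gives |3A| ≤ K³·|A| = (2.5000)³ · 4 ≈ 62.5000.
Step 4: Compute 3A = A + A + A directly by enumerating all triples (a,b,c) ∈ A³; |3A| = 19.
Step 5: Check 19 ≤ 62.5000? Yes ✓.

K = 10/4, Plünnecke-Ruzsa bound K³|A| ≈ 62.5000, |3A| = 19, inequality holds.


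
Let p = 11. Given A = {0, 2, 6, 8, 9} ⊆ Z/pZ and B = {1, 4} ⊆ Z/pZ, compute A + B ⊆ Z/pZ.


Work in Z/11Z: reduce every sum a + b modulo 11.
Enumerate all 10 pairs:
a = 0: 0+1=1, 0+4=4
a = 2: 2+1=3, 2+4=6
a = 6: 6+1=7, 6+4=10
a = 8: 8+1=9, 8+4=1
a = 9: 9+1=10, 9+4=2
Distinct residues collected: {1, 2, 3, 4, 6, 7, 9, 10}
|A + B| = 8 (out of 11 total residues).

A + B = {1, 2, 3, 4, 6, 7, 9, 10}


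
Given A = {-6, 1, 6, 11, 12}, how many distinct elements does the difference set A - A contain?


A - A = {a - a' : a, a' ∈ A}; |A| = 5.
Bounds: 2|A|-1 ≤ |A - A| ≤ |A|² - |A| + 1, i.e. 9 ≤ |A - A| ≤ 21.
Note: 0 ∈ A - A always (from a - a). The set is symmetric: if d ∈ A - A then -d ∈ A - A.
Enumerate nonzero differences d = a - a' with a > a' (then include -d):
Positive differences: {1, 5, 6, 7, 10, 11, 12, 17, 18}
Full difference set: {0} ∪ (positive diffs) ∪ (negative diffs).
|A - A| = 1 + 2·9 = 19 (matches direct enumeration: 19).

|A - A| = 19


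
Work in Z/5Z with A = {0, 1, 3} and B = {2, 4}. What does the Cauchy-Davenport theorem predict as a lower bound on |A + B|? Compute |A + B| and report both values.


Cauchy-Davenport: |A + B| ≥ min(p, |A| + |B| - 1) for A, B nonempty in Z/pZ.
|A| = 3, |B| = 2, p = 5.
CD lower bound = min(5, 3 + 2 - 1) = min(5, 4) = 4.
Compute A + B mod 5 directly:
a = 0: 0+2=2, 0+4=4
a = 1: 1+2=3, 1+4=0
a = 3: 3+2=0, 3+4=2
A + B = {0, 2, 3, 4}, so |A + B| = 4.
Verify: 4 ≥ 4? Yes ✓.

CD lower bound = 4, actual |A + B| = 4.


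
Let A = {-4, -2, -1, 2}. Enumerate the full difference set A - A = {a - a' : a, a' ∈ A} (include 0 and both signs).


A - A = {a - a' : a, a' ∈ A}.
Compute a - a' for each ordered pair (a, a'):
a = -4: -4--4=0, -4--2=-2, -4--1=-3, -4-2=-6
a = -2: -2--4=2, -2--2=0, -2--1=-1, -2-2=-4
a = -1: -1--4=3, -1--2=1, -1--1=0, -1-2=-3
a = 2: 2--4=6, 2--2=4, 2--1=3, 2-2=0
Collecting distinct values (and noting 0 appears from a-a):
A - A = {-6, -4, -3, -2, -1, 0, 1, 2, 3, 4, 6}
|A - A| = 11

A - A = {-6, -4, -3, -2, -1, 0, 1, 2, 3, 4, 6}


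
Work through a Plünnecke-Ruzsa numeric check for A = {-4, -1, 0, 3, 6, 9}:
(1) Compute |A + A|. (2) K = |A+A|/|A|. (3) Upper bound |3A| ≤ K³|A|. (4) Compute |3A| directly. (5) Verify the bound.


|A| = 6.
Step 1: Compute A + A by enumerating all 36 pairs.
A + A = {-8, -5, -4, -2, -1, 0, 2, 3, 5, 6, 8, 9, 12, 15, 18}, so |A + A| = 15.
Step 2: Doubling constant K = |A + A|/|A| = 15/6 = 15/6 ≈ 2.5000.
Step 3: Plünnecke-Ruzsa gives |3A| ≤ K³·|A| = (2.5000)³ · 6 ≈ 93.7500.
Step 4: Compute 3A = A + A + A directly by enumerating all triples (a,b,c) ∈ A³; |3A| = 28.
Step 5: Check 28 ≤ 93.7500? Yes ✓.

K = 15/6, Plünnecke-Ruzsa bound K³|A| ≈ 93.7500, |3A| = 28, inequality holds.


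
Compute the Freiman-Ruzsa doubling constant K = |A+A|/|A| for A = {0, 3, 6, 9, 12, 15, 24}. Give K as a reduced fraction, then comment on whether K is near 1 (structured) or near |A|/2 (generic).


|A| = 7.
Compute A + A by enumerating all 49 pairs.
A + A = {0, 3, 6, 9, 12, 15, 18, 21, 24, 27, 30, 33, 36, 39, 48}, so |A + A| = 15.
K = |A + A| / |A| = 15/7 (already in lowest terms) ≈ 2.1429.
Reference: AP of size 7 gives K = 13/7 ≈ 1.8571; a fully generic set of size 7 gives K ≈ 4.0000.

|A| = 7, |A + A| = 15, K = 15/7.


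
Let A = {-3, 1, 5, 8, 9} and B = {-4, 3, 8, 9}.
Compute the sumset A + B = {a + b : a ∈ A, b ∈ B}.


A + B = {a + b : a ∈ A, b ∈ B}.
Enumerate all |A|·|B| = 5·4 = 20 pairs (a, b) and collect distinct sums.
a = -3: -3+-4=-7, -3+3=0, -3+8=5, -3+9=6
a = 1: 1+-4=-3, 1+3=4, 1+8=9, 1+9=10
a = 5: 5+-4=1, 5+3=8, 5+8=13, 5+9=14
a = 8: 8+-4=4, 8+3=11, 8+8=16, 8+9=17
a = 9: 9+-4=5, 9+3=12, 9+8=17, 9+9=18
Collecting distinct sums: A + B = {-7, -3, 0, 1, 4, 5, 6, 8, 9, 10, 11, 12, 13, 14, 16, 17, 18}
|A + B| = 17

A + B = {-7, -3, 0, 1, 4, 5, 6, 8, 9, 10, 11, 12, 13, 14, 16, 17, 18}


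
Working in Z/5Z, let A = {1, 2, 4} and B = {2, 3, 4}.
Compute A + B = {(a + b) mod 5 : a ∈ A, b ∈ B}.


Work in Z/5Z: reduce every sum a + b modulo 5.
Enumerate all 9 pairs:
a = 1: 1+2=3, 1+3=4, 1+4=0
a = 2: 2+2=4, 2+3=0, 2+4=1
a = 4: 4+2=1, 4+3=2, 4+4=3
Distinct residues collected: {0, 1, 2, 3, 4}
|A + B| = 5 (out of 5 total residues).

A + B = {0, 1, 2, 3, 4}


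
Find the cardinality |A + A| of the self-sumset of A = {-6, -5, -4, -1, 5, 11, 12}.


A + A = {a + a' : a, a' ∈ A}; |A| = 7.
General bounds: 2|A| - 1 ≤ |A + A| ≤ |A|(|A|+1)/2, i.e. 13 ≤ |A + A| ≤ 28.
Lower bound 2|A|-1 is attained iff A is an arithmetic progression.
Enumerate sums a + a' for a ≤ a' (symmetric, so this suffices):
a = -6: -6+-6=-12, -6+-5=-11, -6+-4=-10, -6+-1=-7, -6+5=-1, -6+11=5, -6+12=6
a = -5: -5+-5=-10, -5+-4=-9, -5+-1=-6, -5+5=0, -5+11=6, -5+12=7
a = -4: -4+-4=-8, -4+-1=-5, -4+5=1, -4+11=7, -4+12=8
a = -1: -1+-1=-2, -1+5=4, -1+11=10, -1+12=11
a = 5: 5+5=10, 5+11=16, 5+12=17
a = 11: 11+11=22, 11+12=23
a = 12: 12+12=24
Distinct sums: {-12, -11, -10, -9, -8, -7, -6, -5, -2, -1, 0, 1, 4, 5, 6, 7, 8, 10, 11, 16, 17, 22, 23, 24}
|A + A| = 24

|A + A| = 24


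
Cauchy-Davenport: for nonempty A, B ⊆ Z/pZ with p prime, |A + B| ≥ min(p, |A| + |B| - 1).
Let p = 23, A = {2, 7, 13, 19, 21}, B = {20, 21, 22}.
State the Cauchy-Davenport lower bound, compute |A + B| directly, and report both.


Cauchy-Davenport: |A + B| ≥ min(p, |A| + |B| - 1) for A, B nonempty in Z/pZ.
|A| = 5, |B| = 3, p = 23.
CD lower bound = min(23, 5 + 3 - 1) = min(23, 7) = 7.
Compute A + B mod 23 directly:
a = 2: 2+20=22, 2+21=0, 2+22=1
a = 7: 7+20=4, 7+21=5, 7+22=6
a = 13: 13+20=10, 13+21=11, 13+22=12
a = 19: 19+20=16, 19+21=17, 19+22=18
a = 21: 21+20=18, 21+21=19, 21+22=20
A + B = {0, 1, 4, 5, 6, 10, 11, 12, 16, 17, 18, 19, 20, 22}, so |A + B| = 14.
Verify: 14 ≥ 7? Yes ✓.

CD lower bound = 7, actual |A + B| = 14.


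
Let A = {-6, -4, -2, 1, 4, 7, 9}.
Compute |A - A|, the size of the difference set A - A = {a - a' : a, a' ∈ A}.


A - A = {a - a' : a, a' ∈ A}; |A| = 7.
Bounds: 2|A|-1 ≤ |A - A| ≤ |A|² - |A| + 1, i.e. 13 ≤ |A - A| ≤ 43.
Note: 0 ∈ A - A always (from a - a). The set is symmetric: if d ∈ A - A then -d ∈ A - A.
Enumerate nonzero differences d = a - a' with a > a' (then include -d):
Positive differences: {2, 3, 4, 5, 6, 7, 8, 9, 10, 11, 13, 15}
Full difference set: {0} ∪ (positive diffs) ∪ (negative diffs).
|A - A| = 1 + 2·12 = 25 (matches direct enumeration: 25).

|A - A| = 25


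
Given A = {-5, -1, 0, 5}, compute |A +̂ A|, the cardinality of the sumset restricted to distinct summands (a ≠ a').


Restricted sumset: A +̂ A = {a + a' : a ∈ A, a' ∈ A, a ≠ a'}.
Equivalently, take A + A and drop any sum 2a that is achievable ONLY as a + a for a ∈ A (i.e. sums representable only with equal summands).
Enumerate pairs (a, a') with a < a' (symmetric, so each unordered pair gives one sum; this covers all a ≠ a'):
  -5 + -1 = -6
  -5 + 0 = -5
  -5 + 5 = 0
  -1 + 0 = -1
  -1 + 5 = 4
  0 + 5 = 5
Collected distinct sums: {-6, -5, -1, 0, 4, 5}
|A +̂ A| = 6
(Reference bound: |A +̂ A| ≥ 2|A| - 3 for |A| ≥ 2, with |A| = 4 giving ≥ 5.)

|A +̂ A| = 6


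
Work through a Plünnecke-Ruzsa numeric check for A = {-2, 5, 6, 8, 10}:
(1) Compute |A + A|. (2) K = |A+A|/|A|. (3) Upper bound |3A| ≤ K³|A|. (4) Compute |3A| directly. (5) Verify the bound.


|A| = 5.
Step 1: Compute A + A by enumerating all 25 pairs.
A + A = {-4, 3, 4, 6, 8, 10, 11, 12, 13, 14, 15, 16, 18, 20}, so |A + A| = 14.
Step 2: Doubling constant K = |A + A|/|A| = 14/5 = 14/5 ≈ 2.8000.
Step 3: Plünnecke-Ruzsa gives |3A| ≤ K³·|A| = (2.8000)³ · 5 ≈ 109.7600.
Step 4: Compute 3A = A + A + A directly by enumerating all triples (a,b,c) ∈ A³; |3A| = 26.
Step 5: Check 26 ≤ 109.7600? Yes ✓.

K = 14/5, Plünnecke-Ruzsa bound K³|A| ≈ 109.7600, |3A| = 26, inequality holds.


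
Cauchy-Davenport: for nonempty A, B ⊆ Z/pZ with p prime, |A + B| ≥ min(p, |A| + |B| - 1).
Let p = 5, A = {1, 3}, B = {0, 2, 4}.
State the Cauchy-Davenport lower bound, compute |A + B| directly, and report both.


Cauchy-Davenport: |A + B| ≥ min(p, |A| + |B| - 1) for A, B nonempty in Z/pZ.
|A| = 2, |B| = 3, p = 5.
CD lower bound = min(5, 2 + 3 - 1) = min(5, 4) = 4.
Compute A + B mod 5 directly:
a = 1: 1+0=1, 1+2=3, 1+4=0
a = 3: 3+0=3, 3+2=0, 3+4=2
A + B = {0, 1, 2, 3}, so |A + B| = 4.
Verify: 4 ≥ 4? Yes ✓.

CD lower bound = 4, actual |A + B| = 4.


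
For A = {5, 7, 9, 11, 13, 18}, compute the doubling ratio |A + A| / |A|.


|A| = 6.
Compute A + A by enumerating all 36 pairs.
A + A = {10, 12, 14, 16, 18, 20, 22, 23, 24, 25, 26, 27, 29, 31, 36}, so |A + A| = 15.
K = |A + A| / |A| = 15/6 = 5/2 ≈ 2.5000.
Reference: AP of size 6 gives K = 11/6 ≈ 1.8333; a fully generic set of size 6 gives K ≈ 3.5000.

|A| = 6, |A + A| = 15, K = 15/6 = 5/2.


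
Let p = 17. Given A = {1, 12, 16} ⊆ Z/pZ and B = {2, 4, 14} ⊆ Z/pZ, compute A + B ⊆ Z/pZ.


Work in Z/17Z: reduce every sum a + b modulo 17.
Enumerate all 9 pairs:
a = 1: 1+2=3, 1+4=5, 1+14=15
a = 12: 12+2=14, 12+4=16, 12+14=9
a = 16: 16+2=1, 16+4=3, 16+14=13
Distinct residues collected: {1, 3, 5, 9, 13, 14, 15, 16}
|A + B| = 8 (out of 17 total residues).

A + B = {1, 3, 5, 9, 13, 14, 15, 16}


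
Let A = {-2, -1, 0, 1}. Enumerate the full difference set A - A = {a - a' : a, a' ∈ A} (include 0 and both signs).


A - A = {a - a' : a, a' ∈ A}.
Compute a - a' for each ordered pair (a, a'):
a = -2: -2--2=0, -2--1=-1, -2-0=-2, -2-1=-3
a = -1: -1--2=1, -1--1=0, -1-0=-1, -1-1=-2
a = 0: 0--2=2, 0--1=1, 0-0=0, 0-1=-1
a = 1: 1--2=3, 1--1=2, 1-0=1, 1-1=0
Collecting distinct values (and noting 0 appears from a-a):
A - A = {-3, -2, -1, 0, 1, 2, 3}
|A - A| = 7

A - A = {-3, -2, -1, 0, 1, 2, 3}


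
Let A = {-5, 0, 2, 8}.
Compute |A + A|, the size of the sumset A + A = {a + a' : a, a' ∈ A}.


A + A = {a + a' : a, a' ∈ A}; |A| = 4.
General bounds: 2|A| - 1 ≤ |A + A| ≤ |A|(|A|+1)/2, i.e. 7 ≤ |A + A| ≤ 10.
Lower bound 2|A|-1 is attained iff A is an arithmetic progression.
Enumerate sums a + a' for a ≤ a' (symmetric, so this suffices):
a = -5: -5+-5=-10, -5+0=-5, -5+2=-3, -5+8=3
a = 0: 0+0=0, 0+2=2, 0+8=8
a = 2: 2+2=4, 2+8=10
a = 8: 8+8=16
Distinct sums: {-10, -5, -3, 0, 2, 3, 4, 8, 10, 16}
|A + A| = 10

|A + A| = 10


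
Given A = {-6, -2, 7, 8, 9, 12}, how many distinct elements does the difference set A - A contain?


A - A = {a - a' : a, a' ∈ A}; |A| = 6.
Bounds: 2|A|-1 ≤ |A - A| ≤ |A|² - |A| + 1, i.e. 11 ≤ |A - A| ≤ 31.
Note: 0 ∈ A - A always (from a - a). The set is symmetric: if d ∈ A - A then -d ∈ A - A.
Enumerate nonzero differences d = a - a' with a > a' (then include -d):
Positive differences: {1, 2, 3, 4, 5, 9, 10, 11, 13, 14, 15, 18}
Full difference set: {0} ∪ (positive diffs) ∪ (negative diffs).
|A - A| = 1 + 2·12 = 25 (matches direct enumeration: 25).

|A - A| = 25


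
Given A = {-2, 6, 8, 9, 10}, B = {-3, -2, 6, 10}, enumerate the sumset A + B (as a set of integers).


A + B = {a + b : a ∈ A, b ∈ B}.
Enumerate all |A|·|B| = 5·4 = 20 pairs (a, b) and collect distinct sums.
a = -2: -2+-3=-5, -2+-2=-4, -2+6=4, -2+10=8
a = 6: 6+-3=3, 6+-2=4, 6+6=12, 6+10=16
a = 8: 8+-3=5, 8+-2=6, 8+6=14, 8+10=18
a = 9: 9+-3=6, 9+-2=7, 9+6=15, 9+10=19
a = 10: 10+-3=7, 10+-2=8, 10+6=16, 10+10=20
Collecting distinct sums: A + B = {-5, -4, 3, 4, 5, 6, 7, 8, 12, 14, 15, 16, 18, 19, 20}
|A + B| = 15

A + B = {-5, -4, 3, 4, 5, 6, 7, 8, 12, 14, 15, 16, 18, 19, 20}


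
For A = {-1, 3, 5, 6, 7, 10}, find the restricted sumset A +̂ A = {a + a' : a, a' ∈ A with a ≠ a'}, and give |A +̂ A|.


Restricted sumset: A +̂ A = {a + a' : a ∈ A, a' ∈ A, a ≠ a'}.
Equivalently, take A + A and drop any sum 2a that is achievable ONLY as a + a for a ∈ A (i.e. sums representable only with equal summands).
Enumerate pairs (a, a') with a < a' (symmetric, so each unordered pair gives one sum; this covers all a ≠ a'):
  -1 + 3 = 2
  -1 + 5 = 4
  -1 + 6 = 5
  -1 + 7 = 6
  -1 + 10 = 9
  3 + 5 = 8
  3 + 6 = 9
  3 + 7 = 10
  3 + 10 = 13
  5 + 6 = 11
  5 + 7 = 12
  5 + 10 = 15
  6 + 7 = 13
  6 + 10 = 16
  7 + 10 = 17
Collected distinct sums: {2, 4, 5, 6, 8, 9, 10, 11, 12, 13, 15, 16, 17}
|A +̂ A| = 13
(Reference bound: |A +̂ A| ≥ 2|A| - 3 for |A| ≥ 2, with |A| = 6 giving ≥ 9.)

|A +̂ A| = 13


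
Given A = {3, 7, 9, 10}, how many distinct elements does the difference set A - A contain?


A - A = {a - a' : a, a' ∈ A}; |A| = 4.
Bounds: 2|A|-1 ≤ |A - A| ≤ |A|² - |A| + 1, i.e. 7 ≤ |A - A| ≤ 13.
Note: 0 ∈ A - A always (from a - a). The set is symmetric: if d ∈ A - A then -d ∈ A - A.
Enumerate nonzero differences d = a - a' with a > a' (then include -d):
Positive differences: {1, 2, 3, 4, 6, 7}
Full difference set: {0} ∪ (positive diffs) ∪ (negative diffs).
|A - A| = 1 + 2·6 = 13 (matches direct enumeration: 13).

|A - A| = 13


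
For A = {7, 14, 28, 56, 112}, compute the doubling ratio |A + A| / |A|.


|A| = 5.
Compute A + A by enumerating all 25 pairs.
A + A = {14, 21, 28, 35, 42, 56, 63, 70, 84, 112, 119, 126, 140, 168, 224}, so |A + A| = 15.
K = |A + A| / |A| = 15/5 = 3/1 ≈ 3.0000.
Reference: AP of size 5 gives K = 9/5 ≈ 1.8000; a fully generic set of size 5 gives K ≈ 3.0000.

|A| = 5, |A + A| = 15, K = 15/5 = 3/1.


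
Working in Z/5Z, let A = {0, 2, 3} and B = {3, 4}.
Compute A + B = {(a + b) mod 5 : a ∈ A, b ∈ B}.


Work in Z/5Z: reduce every sum a + b modulo 5.
Enumerate all 6 pairs:
a = 0: 0+3=3, 0+4=4
a = 2: 2+3=0, 2+4=1
a = 3: 3+3=1, 3+4=2
Distinct residues collected: {0, 1, 2, 3, 4}
|A + B| = 5 (out of 5 total residues).

A + B = {0, 1, 2, 3, 4}


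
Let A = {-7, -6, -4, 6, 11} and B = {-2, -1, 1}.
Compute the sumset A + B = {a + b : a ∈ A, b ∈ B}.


A + B = {a + b : a ∈ A, b ∈ B}.
Enumerate all |A|·|B| = 5·3 = 15 pairs (a, b) and collect distinct sums.
a = -7: -7+-2=-9, -7+-1=-8, -7+1=-6
a = -6: -6+-2=-8, -6+-1=-7, -6+1=-5
a = -4: -4+-2=-6, -4+-1=-5, -4+1=-3
a = 6: 6+-2=4, 6+-1=5, 6+1=7
a = 11: 11+-2=9, 11+-1=10, 11+1=12
Collecting distinct sums: A + B = {-9, -8, -7, -6, -5, -3, 4, 5, 7, 9, 10, 12}
|A + B| = 12

A + B = {-9, -8, -7, -6, -5, -3, 4, 5, 7, 9, 10, 12}


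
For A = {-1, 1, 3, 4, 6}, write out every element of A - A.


A - A = {a - a' : a, a' ∈ A}.
Compute a - a' for each ordered pair (a, a'):
a = -1: -1--1=0, -1-1=-2, -1-3=-4, -1-4=-5, -1-6=-7
a = 1: 1--1=2, 1-1=0, 1-3=-2, 1-4=-3, 1-6=-5
a = 3: 3--1=4, 3-1=2, 3-3=0, 3-4=-1, 3-6=-3
a = 4: 4--1=5, 4-1=3, 4-3=1, 4-4=0, 4-6=-2
a = 6: 6--1=7, 6-1=5, 6-3=3, 6-4=2, 6-6=0
Collecting distinct values (and noting 0 appears from a-a):
A - A = {-7, -5, -4, -3, -2, -1, 0, 1, 2, 3, 4, 5, 7}
|A - A| = 13

A - A = {-7, -5, -4, -3, -2, -1, 0, 1, 2, 3, 4, 5, 7}


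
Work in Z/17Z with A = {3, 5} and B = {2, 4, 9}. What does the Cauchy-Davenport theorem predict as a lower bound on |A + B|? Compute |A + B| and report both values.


Cauchy-Davenport: |A + B| ≥ min(p, |A| + |B| - 1) for A, B nonempty in Z/pZ.
|A| = 2, |B| = 3, p = 17.
CD lower bound = min(17, 2 + 3 - 1) = min(17, 4) = 4.
Compute A + B mod 17 directly:
a = 3: 3+2=5, 3+4=7, 3+9=12
a = 5: 5+2=7, 5+4=9, 5+9=14
A + B = {5, 7, 9, 12, 14}, so |A + B| = 5.
Verify: 5 ≥ 4? Yes ✓.

CD lower bound = 4, actual |A + B| = 5.


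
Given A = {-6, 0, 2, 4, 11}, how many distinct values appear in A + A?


A + A = {a + a' : a, a' ∈ A}; |A| = 5.
General bounds: 2|A| - 1 ≤ |A + A| ≤ |A|(|A|+1)/2, i.e. 9 ≤ |A + A| ≤ 15.
Lower bound 2|A|-1 is attained iff A is an arithmetic progression.
Enumerate sums a + a' for a ≤ a' (symmetric, so this suffices):
a = -6: -6+-6=-12, -6+0=-6, -6+2=-4, -6+4=-2, -6+11=5
a = 0: 0+0=0, 0+2=2, 0+4=4, 0+11=11
a = 2: 2+2=4, 2+4=6, 2+11=13
a = 4: 4+4=8, 4+11=15
a = 11: 11+11=22
Distinct sums: {-12, -6, -4, -2, 0, 2, 4, 5, 6, 8, 11, 13, 15, 22}
|A + A| = 14

|A + A| = 14


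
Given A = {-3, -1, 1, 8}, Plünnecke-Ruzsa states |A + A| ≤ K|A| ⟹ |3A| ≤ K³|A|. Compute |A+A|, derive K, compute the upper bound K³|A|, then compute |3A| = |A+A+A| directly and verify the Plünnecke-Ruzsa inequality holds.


|A| = 4.
Step 1: Compute A + A by enumerating all 16 pairs.
A + A = {-6, -4, -2, 0, 2, 5, 7, 9, 16}, so |A + A| = 9.
Step 2: Doubling constant K = |A + A|/|A| = 9/4 = 9/4 ≈ 2.2500.
Step 3: Plünnecke-Ruzsa gives |3A| ≤ K³·|A| = (2.2500)³ · 4 ≈ 45.5625.
Step 4: Compute 3A = A + A + A directly by enumerating all triples (a,b,c) ∈ A³; |3A| = 16.
Step 5: Check 16 ≤ 45.5625? Yes ✓.

K = 9/4, Plünnecke-Ruzsa bound K³|A| ≈ 45.5625, |3A| = 16, inequality holds.


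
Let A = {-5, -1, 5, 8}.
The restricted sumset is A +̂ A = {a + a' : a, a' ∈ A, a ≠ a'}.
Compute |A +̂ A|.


Restricted sumset: A +̂ A = {a + a' : a ∈ A, a' ∈ A, a ≠ a'}.
Equivalently, take A + A and drop any sum 2a that is achievable ONLY as a + a for a ∈ A (i.e. sums representable only with equal summands).
Enumerate pairs (a, a') with a < a' (symmetric, so each unordered pair gives one sum; this covers all a ≠ a'):
  -5 + -1 = -6
  -5 + 5 = 0
  -5 + 8 = 3
  -1 + 5 = 4
  -1 + 8 = 7
  5 + 8 = 13
Collected distinct sums: {-6, 0, 3, 4, 7, 13}
|A +̂ A| = 6
(Reference bound: |A +̂ A| ≥ 2|A| - 3 for |A| ≥ 2, with |A| = 4 giving ≥ 5.)

|A +̂ A| = 6


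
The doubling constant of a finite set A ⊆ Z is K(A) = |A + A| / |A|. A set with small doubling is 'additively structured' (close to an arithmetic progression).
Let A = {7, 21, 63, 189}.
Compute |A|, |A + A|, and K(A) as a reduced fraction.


|A| = 4.
Compute A + A by enumerating all 16 pairs.
A + A = {14, 28, 42, 70, 84, 126, 196, 210, 252, 378}, so |A + A| = 10.
K = |A + A| / |A| = 10/4 = 5/2 ≈ 2.5000.
Reference: AP of size 4 gives K = 7/4 ≈ 1.7500; a fully generic set of size 4 gives K ≈ 2.5000.

|A| = 4, |A + A| = 10, K = 10/4 = 5/2.


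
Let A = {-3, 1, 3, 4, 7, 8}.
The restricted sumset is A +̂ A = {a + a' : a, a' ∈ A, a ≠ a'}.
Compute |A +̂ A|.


Restricted sumset: A +̂ A = {a + a' : a ∈ A, a' ∈ A, a ≠ a'}.
Equivalently, take A + A and drop any sum 2a that is achievable ONLY as a + a for a ∈ A (i.e. sums representable only with equal summands).
Enumerate pairs (a, a') with a < a' (symmetric, so each unordered pair gives one sum; this covers all a ≠ a'):
  -3 + 1 = -2
  -3 + 3 = 0
  -3 + 4 = 1
  -3 + 7 = 4
  -3 + 8 = 5
  1 + 3 = 4
  1 + 4 = 5
  1 + 7 = 8
  1 + 8 = 9
  3 + 4 = 7
  3 + 7 = 10
  3 + 8 = 11
  4 + 7 = 11
  4 + 8 = 12
  7 + 8 = 15
Collected distinct sums: {-2, 0, 1, 4, 5, 7, 8, 9, 10, 11, 12, 15}
|A +̂ A| = 12
(Reference bound: |A +̂ A| ≥ 2|A| - 3 for |A| ≥ 2, with |A| = 6 giving ≥ 9.)

|A +̂ A| = 12


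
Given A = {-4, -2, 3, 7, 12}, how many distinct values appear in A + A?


A + A = {a + a' : a, a' ∈ A}; |A| = 5.
General bounds: 2|A| - 1 ≤ |A + A| ≤ |A|(|A|+1)/2, i.e. 9 ≤ |A + A| ≤ 15.
Lower bound 2|A|-1 is attained iff A is an arithmetic progression.
Enumerate sums a + a' for a ≤ a' (symmetric, so this suffices):
a = -4: -4+-4=-8, -4+-2=-6, -4+3=-1, -4+7=3, -4+12=8
a = -2: -2+-2=-4, -2+3=1, -2+7=5, -2+12=10
a = 3: 3+3=6, 3+7=10, 3+12=15
a = 7: 7+7=14, 7+12=19
a = 12: 12+12=24
Distinct sums: {-8, -6, -4, -1, 1, 3, 5, 6, 8, 10, 14, 15, 19, 24}
|A + A| = 14

|A + A| = 14


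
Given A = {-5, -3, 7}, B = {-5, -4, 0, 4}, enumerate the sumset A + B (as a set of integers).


A + B = {a + b : a ∈ A, b ∈ B}.
Enumerate all |A|·|B| = 3·4 = 12 pairs (a, b) and collect distinct sums.
a = -5: -5+-5=-10, -5+-4=-9, -5+0=-5, -5+4=-1
a = -3: -3+-5=-8, -3+-4=-7, -3+0=-3, -3+4=1
a = 7: 7+-5=2, 7+-4=3, 7+0=7, 7+4=11
Collecting distinct sums: A + B = {-10, -9, -8, -7, -5, -3, -1, 1, 2, 3, 7, 11}
|A + B| = 12

A + B = {-10, -9, -8, -7, -5, -3, -1, 1, 2, 3, 7, 11}


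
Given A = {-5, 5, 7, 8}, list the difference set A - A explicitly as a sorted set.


A - A = {a - a' : a, a' ∈ A}.
Compute a - a' for each ordered pair (a, a'):
a = -5: -5--5=0, -5-5=-10, -5-7=-12, -5-8=-13
a = 5: 5--5=10, 5-5=0, 5-7=-2, 5-8=-3
a = 7: 7--5=12, 7-5=2, 7-7=0, 7-8=-1
a = 8: 8--5=13, 8-5=3, 8-7=1, 8-8=0
Collecting distinct values (and noting 0 appears from a-a):
A - A = {-13, -12, -10, -3, -2, -1, 0, 1, 2, 3, 10, 12, 13}
|A - A| = 13

A - A = {-13, -12, -10, -3, -2, -1, 0, 1, 2, 3, 10, 12, 13}


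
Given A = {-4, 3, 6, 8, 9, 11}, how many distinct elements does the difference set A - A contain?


A - A = {a - a' : a, a' ∈ A}; |A| = 6.
Bounds: 2|A|-1 ≤ |A - A| ≤ |A|² - |A| + 1, i.e. 11 ≤ |A - A| ≤ 31.
Note: 0 ∈ A - A always (from a - a). The set is symmetric: if d ∈ A - A then -d ∈ A - A.
Enumerate nonzero differences d = a - a' with a > a' (then include -d):
Positive differences: {1, 2, 3, 5, 6, 7, 8, 10, 12, 13, 15}
Full difference set: {0} ∪ (positive diffs) ∪ (negative diffs).
|A - A| = 1 + 2·11 = 23 (matches direct enumeration: 23).

|A - A| = 23


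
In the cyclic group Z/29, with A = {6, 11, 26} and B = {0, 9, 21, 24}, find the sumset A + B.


Work in Z/29Z: reduce every sum a + b modulo 29.
Enumerate all 12 pairs:
a = 6: 6+0=6, 6+9=15, 6+21=27, 6+24=1
a = 11: 11+0=11, 11+9=20, 11+21=3, 11+24=6
a = 26: 26+0=26, 26+9=6, 26+21=18, 26+24=21
Distinct residues collected: {1, 3, 6, 11, 15, 18, 20, 21, 26, 27}
|A + B| = 10 (out of 29 total residues).

A + B = {1, 3, 6, 11, 15, 18, 20, 21, 26, 27}


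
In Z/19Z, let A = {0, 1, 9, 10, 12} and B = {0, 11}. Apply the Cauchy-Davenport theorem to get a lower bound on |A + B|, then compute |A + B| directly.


Cauchy-Davenport: |A + B| ≥ min(p, |A| + |B| - 1) for A, B nonempty in Z/pZ.
|A| = 5, |B| = 2, p = 19.
CD lower bound = min(19, 5 + 2 - 1) = min(19, 6) = 6.
Compute A + B mod 19 directly:
a = 0: 0+0=0, 0+11=11
a = 1: 1+0=1, 1+11=12
a = 9: 9+0=9, 9+11=1
a = 10: 10+0=10, 10+11=2
a = 12: 12+0=12, 12+11=4
A + B = {0, 1, 2, 4, 9, 10, 11, 12}, so |A + B| = 8.
Verify: 8 ≥ 6? Yes ✓.

CD lower bound = 6, actual |A + B| = 8.


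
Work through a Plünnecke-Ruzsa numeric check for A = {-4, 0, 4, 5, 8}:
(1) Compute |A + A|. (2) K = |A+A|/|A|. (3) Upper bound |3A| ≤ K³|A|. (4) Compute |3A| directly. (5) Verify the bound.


|A| = 5.
Step 1: Compute A + A by enumerating all 25 pairs.
A + A = {-8, -4, 0, 1, 4, 5, 8, 9, 10, 12, 13, 16}, so |A + A| = 12.
Step 2: Doubling constant K = |A + A|/|A| = 12/5 = 12/5 ≈ 2.4000.
Step 3: Plünnecke-Ruzsa gives |3A| ≤ K³·|A| = (2.4000)³ · 5 ≈ 69.1200.
Step 4: Compute 3A = A + A + A directly by enumerating all triples (a,b,c) ∈ A³; |3A| = 22.
Step 5: Check 22 ≤ 69.1200? Yes ✓.

K = 12/5, Plünnecke-Ruzsa bound K³|A| ≈ 69.1200, |3A| = 22, inequality holds.


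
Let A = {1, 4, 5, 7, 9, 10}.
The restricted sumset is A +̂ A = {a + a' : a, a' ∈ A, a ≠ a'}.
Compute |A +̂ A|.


Restricted sumset: A +̂ A = {a + a' : a ∈ A, a' ∈ A, a ≠ a'}.
Equivalently, take A + A and drop any sum 2a that is achievable ONLY as a + a for a ∈ A (i.e. sums representable only with equal summands).
Enumerate pairs (a, a') with a < a' (symmetric, so each unordered pair gives one sum; this covers all a ≠ a'):
  1 + 4 = 5
  1 + 5 = 6
  1 + 7 = 8
  1 + 9 = 10
  1 + 10 = 11
  4 + 5 = 9
  4 + 7 = 11
  4 + 9 = 13
  4 + 10 = 14
  5 + 7 = 12
  5 + 9 = 14
  5 + 10 = 15
  7 + 9 = 16
  7 + 10 = 17
  9 + 10 = 19
Collected distinct sums: {5, 6, 8, 9, 10, 11, 12, 13, 14, 15, 16, 17, 19}
|A +̂ A| = 13
(Reference bound: |A +̂ A| ≥ 2|A| - 3 for |A| ≥ 2, with |A| = 6 giving ≥ 9.)

|A +̂ A| = 13


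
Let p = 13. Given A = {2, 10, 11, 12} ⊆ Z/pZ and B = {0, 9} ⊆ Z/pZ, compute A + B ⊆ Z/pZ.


Work in Z/13Z: reduce every sum a + b modulo 13.
Enumerate all 8 pairs:
a = 2: 2+0=2, 2+9=11
a = 10: 10+0=10, 10+9=6
a = 11: 11+0=11, 11+9=7
a = 12: 12+0=12, 12+9=8
Distinct residues collected: {2, 6, 7, 8, 10, 11, 12}
|A + B| = 7 (out of 13 total residues).

A + B = {2, 6, 7, 8, 10, 11, 12}


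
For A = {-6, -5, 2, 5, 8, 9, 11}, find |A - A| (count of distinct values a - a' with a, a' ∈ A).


A - A = {a - a' : a, a' ∈ A}; |A| = 7.
Bounds: 2|A|-1 ≤ |A - A| ≤ |A|² - |A| + 1, i.e. 13 ≤ |A - A| ≤ 43.
Note: 0 ∈ A - A always (from a - a). The set is symmetric: if d ∈ A - A then -d ∈ A - A.
Enumerate nonzero differences d = a - a' with a > a' (then include -d):
Positive differences: {1, 2, 3, 4, 6, 7, 8, 9, 10, 11, 13, 14, 15, 16, 17}
Full difference set: {0} ∪ (positive diffs) ∪ (negative diffs).
|A - A| = 1 + 2·15 = 31 (matches direct enumeration: 31).

|A - A| = 31


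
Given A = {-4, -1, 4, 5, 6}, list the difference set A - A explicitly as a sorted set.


A - A = {a - a' : a, a' ∈ A}.
Compute a - a' for each ordered pair (a, a'):
a = -4: -4--4=0, -4--1=-3, -4-4=-8, -4-5=-9, -4-6=-10
a = -1: -1--4=3, -1--1=0, -1-4=-5, -1-5=-6, -1-6=-7
a = 4: 4--4=8, 4--1=5, 4-4=0, 4-5=-1, 4-6=-2
a = 5: 5--4=9, 5--1=6, 5-4=1, 5-5=0, 5-6=-1
a = 6: 6--4=10, 6--1=7, 6-4=2, 6-5=1, 6-6=0
Collecting distinct values (and noting 0 appears from a-a):
A - A = {-10, -9, -8, -7, -6, -5, -3, -2, -1, 0, 1, 2, 3, 5, 6, 7, 8, 9, 10}
|A - A| = 19

A - A = {-10, -9, -8, -7, -6, -5, -3, -2, -1, 0, 1, 2, 3, 5, 6, 7, 8, 9, 10}


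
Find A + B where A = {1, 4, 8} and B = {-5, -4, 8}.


A + B = {a + b : a ∈ A, b ∈ B}.
Enumerate all |A|·|B| = 3·3 = 9 pairs (a, b) and collect distinct sums.
a = 1: 1+-5=-4, 1+-4=-3, 1+8=9
a = 4: 4+-5=-1, 4+-4=0, 4+8=12
a = 8: 8+-5=3, 8+-4=4, 8+8=16
Collecting distinct sums: A + B = {-4, -3, -1, 0, 3, 4, 9, 12, 16}
|A + B| = 9

A + B = {-4, -3, -1, 0, 3, 4, 9, 12, 16}


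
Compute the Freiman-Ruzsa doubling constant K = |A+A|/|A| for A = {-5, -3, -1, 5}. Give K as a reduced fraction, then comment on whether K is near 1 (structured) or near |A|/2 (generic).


|A| = 4.
Compute A + A by enumerating all 16 pairs.
A + A = {-10, -8, -6, -4, -2, 0, 2, 4, 10}, so |A + A| = 9.
K = |A + A| / |A| = 9/4 (already in lowest terms) ≈ 2.2500.
Reference: AP of size 4 gives K = 7/4 ≈ 1.7500; a fully generic set of size 4 gives K ≈ 2.5000.

|A| = 4, |A + A| = 9, K = 9/4.


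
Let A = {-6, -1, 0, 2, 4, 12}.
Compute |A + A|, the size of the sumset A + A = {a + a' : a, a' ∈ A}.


A + A = {a + a' : a, a' ∈ A}; |A| = 6.
General bounds: 2|A| - 1 ≤ |A + A| ≤ |A|(|A|+1)/2, i.e. 11 ≤ |A + A| ≤ 21.
Lower bound 2|A|-1 is attained iff A is an arithmetic progression.
Enumerate sums a + a' for a ≤ a' (symmetric, so this suffices):
a = -6: -6+-6=-12, -6+-1=-7, -6+0=-6, -6+2=-4, -6+4=-2, -6+12=6
a = -1: -1+-1=-2, -1+0=-1, -1+2=1, -1+4=3, -1+12=11
a = 0: 0+0=0, 0+2=2, 0+4=4, 0+12=12
a = 2: 2+2=4, 2+4=6, 2+12=14
a = 4: 4+4=8, 4+12=16
a = 12: 12+12=24
Distinct sums: {-12, -7, -6, -4, -2, -1, 0, 1, 2, 3, 4, 6, 8, 11, 12, 14, 16, 24}
|A + A| = 18

|A + A| = 18


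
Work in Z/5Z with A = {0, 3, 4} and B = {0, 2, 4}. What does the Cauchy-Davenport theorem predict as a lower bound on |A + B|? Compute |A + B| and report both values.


Cauchy-Davenport: |A + B| ≥ min(p, |A| + |B| - 1) for A, B nonempty in Z/pZ.
|A| = 3, |B| = 3, p = 5.
CD lower bound = min(5, 3 + 3 - 1) = min(5, 5) = 5.
Compute A + B mod 5 directly:
a = 0: 0+0=0, 0+2=2, 0+4=4
a = 3: 3+0=3, 3+2=0, 3+4=2
a = 4: 4+0=4, 4+2=1, 4+4=3
A + B = {0, 1, 2, 3, 4}, so |A + B| = 5.
Verify: 5 ≥ 5? Yes ✓.

CD lower bound = 5, actual |A + B| = 5.


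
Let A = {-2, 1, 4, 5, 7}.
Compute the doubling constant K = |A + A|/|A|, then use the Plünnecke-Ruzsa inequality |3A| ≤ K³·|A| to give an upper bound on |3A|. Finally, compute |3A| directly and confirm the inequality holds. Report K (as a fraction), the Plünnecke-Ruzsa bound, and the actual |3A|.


|A| = 5.
Step 1: Compute A + A by enumerating all 25 pairs.
A + A = {-4, -1, 2, 3, 5, 6, 8, 9, 10, 11, 12, 14}, so |A + A| = 12.
Step 2: Doubling constant K = |A + A|/|A| = 12/5 = 12/5 ≈ 2.4000.
Step 3: Plünnecke-Ruzsa gives |3A| ≤ K³·|A| = (2.4000)³ · 5 ≈ 69.1200.
Step 4: Compute 3A = A + A + A directly by enumerating all triples (a,b,c) ∈ A³; |3A| = 21.
Step 5: Check 21 ≤ 69.1200? Yes ✓.

K = 12/5, Plünnecke-Ruzsa bound K³|A| ≈ 69.1200, |3A| = 21, inequality holds.


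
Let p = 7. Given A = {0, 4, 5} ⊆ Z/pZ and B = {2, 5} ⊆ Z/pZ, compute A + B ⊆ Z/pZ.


Work in Z/7Z: reduce every sum a + b modulo 7.
Enumerate all 6 pairs:
a = 0: 0+2=2, 0+5=5
a = 4: 4+2=6, 4+5=2
a = 5: 5+2=0, 5+5=3
Distinct residues collected: {0, 2, 3, 5, 6}
|A + B| = 5 (out of 7 total residues).

A + B = {0, 2, 3, 5, 6}


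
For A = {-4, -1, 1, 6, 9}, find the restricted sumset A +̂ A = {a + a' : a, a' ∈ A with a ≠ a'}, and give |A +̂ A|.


Restricted sumset: A +̂ A = {a + a' : a ∈ A, a' ∈ A, a ≠ a'}.
Equivalently, take A + A and drop any sum 2a that is achievable ONLY as a + a for a ∈ A (i.e. sums representable only with equal summands).
Enumerate pairs (a, a') with a < a' (symmetric, so each unordered pair gives one sum; this covers all a ≠ a'):
  -4 + -1 = -5
  -4 + 1 = -3
  -4 + 6 = 2
  -4 + 9 = 5
  -1 + 1 = 0
  -1 + 6 = 5
  -1 + 9 = 8
  1 + 6 = 7
  1 + 9 = 10
  6 + 9 = 15
Collected distinct sums: {-5, -3, 0, 2, 5, 7, 8, 10, 15}
|A +̂ A| = 9
(Reference bound: |A +̂ A| ≥ 2|A| - 3 for |A| ≥ 2, with |A| = 5 giving ≥ 7.)

|A +̂ A| = 9


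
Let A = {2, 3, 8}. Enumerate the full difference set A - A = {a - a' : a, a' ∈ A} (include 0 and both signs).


A - A = {a - a' : a, a' ∈ A}.
Compute a - a' for each ordered pair (a, a'):
a = 2: 2-2=0, 2-3=-1, 2-8=-6
a = 3: 3-2=1, 3-3=0, 3-8=-5
a = 8: 8-2=6, 8-3=5, 8-8=0
Collecting distinct values (and noting 0 appears from a-a):
A - A = {-6, -5, -1, 0, 1, 5, 6}
|A - A| = 7

A - A = {-6, -5, -1, 0, 1, 5, 6}


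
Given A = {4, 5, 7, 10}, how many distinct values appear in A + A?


A + A = {a + a' : a, a' ∈ A}; |A| = 4.
General bounds: 2|A| - 1 ≤ |A + A| ≤ |A|(|A|+1)/2, i.e. 7 ≤ |A + A| ≤ 10.
Lower bound 2|A|-1 is attained iff A is an arithmetic progression.
Enumerate sums a + a' for a ≤ a' (symmetric, so this suffices):
a = 4: 4+4=8, 4+5=9, 4+7=11, 4+10=14
a = 5: 5+5=10, 5+7=12, 5+10=15
a = 7: 7+7=14, 7+10=17
a = 10: 10+10=20
Distinct sums: {8, 9, 10, 11, 12, 14, 15, 17, 20}
|A + A| = 9

|A + A| = 9


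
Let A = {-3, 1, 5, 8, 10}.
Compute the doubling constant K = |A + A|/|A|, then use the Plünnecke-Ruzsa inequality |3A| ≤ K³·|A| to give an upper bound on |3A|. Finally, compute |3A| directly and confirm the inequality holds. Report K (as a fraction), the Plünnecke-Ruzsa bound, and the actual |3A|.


|A| = 5.
Step 1: Compute A + A by enumerating all 25 pairs.
A + A = {-6, -2, 2, 5, 6, 7, 9, 10, 11, 13, 15, 16, 18, 20}, so |A + A| = 14.
Step 2: Doubling constant K = |A + A|/|A| = 14/5 = 14/5 ≈ 2.8000.
Step 3: Plünnecke-Ruzsa gives |3A| ≤ K³·|A| = (2.8000)³ · 5 ≈ 109.7600.
Step 4: Compute 3A = A + A + A directly by enumerating all triples (a,b,c) ∈ A³; |3A| = 27.
Step 5: Check 27 ≤ 109.7600? Yes ✓.

K = 14/5, Plünnecke-Ruzsa bound K³|A| ≈ 109.7600, |3A| = 27, inequality holds.


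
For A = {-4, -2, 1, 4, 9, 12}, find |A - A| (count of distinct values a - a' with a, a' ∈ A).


A - A = {a - a' : a, a' ∈ A}; |A| = 6.
Bounds: 2|A|-1 ≤ |A - A| ≤ |A|² - |A| + 1, i.e. 11 ≤ |A - A| ≤ 31.
Note: 0 ∈ A - A always (from a - a). The set is symmetric: if d ∈ A - A then -d ∈ A - A.
Enumerate nonzero differences d = a - a' with a > a' (then include -d):
Positive differences: {2, 3, 5, 6, 8, 11, 13, 14, 16}
Full difference set: {0} ∪ (positive diffs) ∪ (negative diffs).
|A - A| = 1 + 2·9 = 19 (matches direct enumeration: 19).

|A - A| = 19


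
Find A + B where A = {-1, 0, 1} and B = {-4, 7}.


A + B = {a + b : a ∈ A, b ∈ B}.
Enumerate all |A|·|B| = 3·2 = 6 pairs (a, b) and collect distinct sums.
a = -1: -1+-4=-5, -1+7=6
a = 0: 0+-4=-4, 0+7=7
a = 1: 1+-4=-3, 1+7=8
Collecting distinct sums: A + B = {-5, -4, -3, 6, 7, 8}
|A + B| = 6

A + B = {-5, -4, -3, 6, 7, 8}


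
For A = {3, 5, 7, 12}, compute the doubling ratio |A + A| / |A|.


|A| = 4.
Compute A + A by enumerating all 16 pairs.
A + A = {6, 8, 10, 12, 14, 15, 17, 19, 24}, so |A + A| = 9.
K = |A + A| / |A| = 9/4 (already in lowest terms) ≈ 2.2500.
Reference: AP of size 4 gives K = 7/4 ≈ 1.7500; a fully generic set of size 4 gives K ≈ 2.5000.

|A| = 4, |A + A| = 9, K = 9/4.


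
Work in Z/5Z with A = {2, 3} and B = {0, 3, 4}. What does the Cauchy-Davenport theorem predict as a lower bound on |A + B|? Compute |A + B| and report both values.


Cauchy-Davenport: |A + B| ≥ min(p, |A| + |B| - 1) for A, B nonempty in Z/pZ.
|A| = 2, |B| = 3, p = 5.
CD lower bound = min(5, 2 + 3 - 1) = min(5, 4) = 4.
Compute A + B mod 5 directly:
a = 2: 2+0=2, 2+3=0, 2+4=1
a = 3: 3+0=3, 3+3=1, 3+4=2
A + B = {0, 1, 2, 3}, so |A + B| = 4.
Verify: 4 ≥ 4? Yes ✓.

CD lower bound = 4, actual |A + B| = 4.


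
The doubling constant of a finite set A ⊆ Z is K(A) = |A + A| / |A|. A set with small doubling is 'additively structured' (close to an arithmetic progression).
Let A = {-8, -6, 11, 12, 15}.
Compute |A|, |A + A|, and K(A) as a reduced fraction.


|A| = 5.
Compute A + A by enumerating all 25 pairs.
A + A = {-16, -14, -12, 3, 4, 5, 6, 7, 9, 22, 23, 24, 26, 27, 30}, so |A + A| = 15.
K = |A + A| / |A| = 15/5 = 3/1 ≈ 3.0000.
Reference: AP of size 5 gives K = 9/5 ≈ 1.8000; a fully generic set of size 5 gives K ≈ 3.0000.

|A| = 5, |A + A| = 15, K = 15/5 = 3/1.


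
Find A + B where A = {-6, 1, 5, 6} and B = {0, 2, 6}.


A + B = {a + b : a ∈ A, b ∈ B}.
Enumerate all |A|·|B| = 4·3 = 12 pairs (a, b) and collect distinct sums.
a = -6: -6+0=-6, -6+2=-4, -6+6=0
a = 1: 1+0=1, 1+2=3, 1+6=7
a = 5: 5+0=5, 5+2=7, 5+6=11
a = 6: 6+0=6, 6+2=8, 6+6=12
Collecting distinct sums: A + B = {-6, -4, 0, 1, 3, 5, 6, 7, 8, 11, 12}
|A + B| = 11

A + B = {-6, -4, 0, 1, 3, 5, 6, 7, 8, 11, 12}


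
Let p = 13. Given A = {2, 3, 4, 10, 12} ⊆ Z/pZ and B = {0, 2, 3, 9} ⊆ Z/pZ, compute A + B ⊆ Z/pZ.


Work in Z/13Z: reduce every sum a + b modulo 13.
Enumerate all 20 pairs:
a = 2: 2+0=2, 2+2=4, 2+3=5, 2+9=11
a = 3: 3+0=3, 3+2=5, 3+3=6, 3+9=12
a = 4: 4+0=4, 4+2=6, 4+3=7, 4+9=0
a = 10: 10+0=10, 10+2=12, 10+3=0, 10+9=6
a = 12: 12+0=12, 12+2=1, 12+3=2, 12+9=8
Distinct residues collected: {0, 1, 2, 3, 4, 5, 6, 7, 8, 10, 11, 12}
|A + B| = 12 (out of 13 total residues).

A + B = {0, 1, 2, 3, 4, 5, 6, 7, 8, 10, 11, 12}


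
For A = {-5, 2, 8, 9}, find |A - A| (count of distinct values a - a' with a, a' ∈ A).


A - A = {a - a' : a, a' ∈ A}; |A| = 4.
Bounds: 2|A|-1 ≤ |A - A| ≤ |A|² - |A| + 1, i.e. 7 ≤ |A - A| ≤ 13.
Note: 0 ∈ A - A always (from a - a). The set is symmetric: if d ∈ A - A then -d ∈ A - A.
Enumerate nonzero differences d = a - a' with a > a' (then include -d):
Positive differences: {1, 6, 7, 13, 14}
Full difference set: {0} ∪ (positive diffs) ∪ (negative diffs).
|A - A| = 1 + 2·5 = 11 (matches direct enumeration: 11).

|A - A| = 11


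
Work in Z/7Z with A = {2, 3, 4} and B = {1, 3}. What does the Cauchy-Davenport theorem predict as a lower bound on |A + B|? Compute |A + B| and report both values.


Cauchy-Davenport: |A + B| ≥ min(p, |A| + |B| - 1) for A, B nonempty in Z/pZ.
|A| = 3, |B| = 2, p = 7.
CD lower bound = min(7, 3 + 2 - 1) = min(7, 4) = 4.
Compute A + B mod 7 directly:
a = 2: 2+1=3, 2+3=5
a = 3: 3+1=4, 3+3=6
a = 4: 4+1=5, 4+3=0
A + B = {0, 3, 4, 5, 6}, so |A + B| = 5.
Verify: 5 ≥ 4? Yes ✓.

CD lower bound = 4, actual |A + B| = 5.


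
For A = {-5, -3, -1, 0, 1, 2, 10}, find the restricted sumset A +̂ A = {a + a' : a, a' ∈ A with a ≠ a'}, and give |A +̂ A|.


Restricted sumset: A +̂ A = {a + a' : a ∈ A, a' ∈ A, a ≠ a'}.
Equivalently, take A + A and drop any sum 2a that is achievable ONLY as a + a for a ∈ A (i.e. sums representable only with equal summands).
Enumerate pairs (a, a') with a < a' (symmetric, so each unordered pair gives one sum; this covers all a ≠ a'):
  -5 + -3 = -8
  -5 + -1 = -6
  -5 + 0 = -5
  -5 + 1 = -4
  -5 + 2 = -3
  -5 + 10 = 5
  -3 + -1 = -4
  -3 + 0 = -3
  -3 + 1 = -2
  -3 + 2 = -1
  -3 + 10 = 7
  -1 + 0 = -1
  -1 + 1 = 0
  -1 + 2 = 1
  -1 + 10 = 9
  0 + 1 = 1
  0 + 2 = 2
  0 + 10 = 10
  1 + 2 = 3
  1 + 10 = 11
  2 + 10 = 12
Collected distinct sums: {-8, -6, -5, -4, -3, -2, -1, 0, 1, 2, 3, 5, 7, 9, 10, 11, 12}
|A +̂ A| = 17
(Reference bound: |A +̂ A| ≥ 2|A| - 3 for |A| ≥ 2, with |A| = 7 giving ≥ 11.)

|A +̂ A| = 17


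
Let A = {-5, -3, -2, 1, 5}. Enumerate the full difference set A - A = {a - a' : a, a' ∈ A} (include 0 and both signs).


A - A = {a - a' : a, a' ∈ A}.
Compute a - a' for each ordered pair (a, a'):
a = -5: -5--5=0, -5--3=-2, -5--2=-3, -5-1=-6, -5-5=-10
a = -3: -3--5=2, -3--3=0, -3--2=-1, -3-1=-4, -3-5=-8
a = -2: -2--5=3, -2--3=1, -2--2=0, -2-1=-3, -2-5=-7
a = 1: 1--5=6, 1--3=4, 1--2=3, 1-1=0, 1-5=-4
a = 5: 5--5=10, 5--3=8, 5--2=7, 5-1=4, 5-5=0
Collecting distinct values (and noting 0 appears from a-a):
A - A = {-10, -8, -7, -6, -4, -3, -2, -1, 0, 1, 2, 3, 4, 6, 7, 8, 10}
|A - A| = 17

A - A = {-10, -8, -7, -6, -4, -3, -2, -1, 0, 1, 2, 3, 4, 6, 7, 8, 10}


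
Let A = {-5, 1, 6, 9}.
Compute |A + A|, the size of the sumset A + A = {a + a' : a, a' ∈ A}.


A + A = {a + a' : a, a' ∈ A}; |A| = 4.
General bounds: 2|A| - 1 ≤ |A + A| ≤ |A|(|A|+1)/2, i.e. 7 ≤ |A + A| ≤ 10.
Lower bound 2|A|-1 is attained iff A is an arithmetic progression.
Enumerate sums a + a' for a ≤ a' (symmetric, so this suffices):
a = -5: -5+-5=-10, -5+1=-4, -5+6=1, -5+9=4
a = 1: 1+1=2, 1+6=7, 1+9=10
a = 6: 6+6=12, 6+9=15
a = 9: 9+9=18
Distinct sums: {-10, -4, 1, 2, 4, 7, 10, 12, 15, 18}
|A + A| = 10

|A + A| = 10


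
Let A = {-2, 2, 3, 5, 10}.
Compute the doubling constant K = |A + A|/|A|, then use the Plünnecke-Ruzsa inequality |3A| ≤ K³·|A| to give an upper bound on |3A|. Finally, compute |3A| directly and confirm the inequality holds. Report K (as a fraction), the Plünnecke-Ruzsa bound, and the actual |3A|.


|A| = 5.
Step 1: Compute A + A by enumerating all 25 pairs.
A + A = {-4, 0, 1, 3, 4, 5, 6, 7, 8, 10, 12, 13, 15, 20}, so |A + A| = 14.
Step 2: Doubling constant K = |A + A|/|A| = 14/5 = 14/5 ≈ 2.8000.
Step 3: Plünnecke-Ruzsa gives |3A| ≤ K³·|A| = (2.8000)³ · 5 ≈ 109.7600.
Step 4: Compute 3A = A + A + A directly by enumerating all triples (a,b,c) ∈ A³; |3A| = 26.
Step 5: Check 26 ≤ 109.7600? Yes ✓.

K = 14/5, Plünnecke-Ruzsa bound K³|A| ≈ 109.7600, |3A| = 26, inequality holds.
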